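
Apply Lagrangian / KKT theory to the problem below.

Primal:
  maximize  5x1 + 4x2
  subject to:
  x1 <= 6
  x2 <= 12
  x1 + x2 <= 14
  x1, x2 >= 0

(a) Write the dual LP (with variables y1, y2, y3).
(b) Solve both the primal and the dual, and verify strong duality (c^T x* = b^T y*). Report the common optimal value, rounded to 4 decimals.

The standard primal-dual pair for 'max c^T x s.t. A x <= b, x >= 0' is:
  Dual:  min b^T y  s.t.  A^T y >= c,  y >= 0.

So the dual LP is:
  minimize  6y1 + 12y2 + 14y3
  subject to:
    y1 + y3 >= 5
    y2 + y3 >= 4
    y1, y2, y3 >= 0

Solving the primal: x* = (6, 8).
  primal value c^T x* = 62.
Solving the dual: y* = (1, 0, 4).
  dual value b^T y* = 62.
Strong duality: c^T x* = b^T y*. Confirmed.

62


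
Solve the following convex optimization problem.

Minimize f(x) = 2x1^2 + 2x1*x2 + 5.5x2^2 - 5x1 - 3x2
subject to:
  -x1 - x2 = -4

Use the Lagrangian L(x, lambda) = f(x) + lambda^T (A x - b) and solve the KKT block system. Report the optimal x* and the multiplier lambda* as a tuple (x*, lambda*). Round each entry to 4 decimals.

Form the Lagrangian:
  L(x, lambda) = (1/2) x^T Q x + c^T x + lambda^T (A x - b)
Stationarity (grad_x L = 0): Q x + c + A^T lambda = 0.
Primal feasibility: A x = b.

This gives the KKT block system:
  [ Q   A^T ] [ x     ]   [-c ]
  [ A    0  ] [ lambda ] = [ b ]

Solving the linear system:
  x*      = (3.4545, 0.5455)
  lambda* = (9.9091)
  f(x*)   = 10.3636

x* = (3.4545, 0.5455), lambda* = (9.9091)


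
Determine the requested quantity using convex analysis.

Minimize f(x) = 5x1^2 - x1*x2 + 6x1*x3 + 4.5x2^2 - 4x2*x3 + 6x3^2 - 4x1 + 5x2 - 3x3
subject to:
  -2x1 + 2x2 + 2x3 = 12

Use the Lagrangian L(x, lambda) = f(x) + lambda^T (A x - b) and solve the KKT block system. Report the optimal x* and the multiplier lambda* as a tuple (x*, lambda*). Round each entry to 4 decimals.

Form the Lagrangian:
  L(x, lambda) = (1/2) x^T Q x + c^T x + lambda^T (A x - b)
Stationarity (grad_x L = 0): Q x + c + A^T lambda = 0.
Primal feasibility: A x = b.

This gives the KKT block system:
  [ Q   A^T ] [ x     ]   [-c ]
  [ A    0  ] [ lambda ] = [ b ]

Solving the linear system:
  x*      = (-1.9803, 1.4639, 2.5558)
  lambda* = (-4.9661)
  f(x*)   = 33.5832

x* = (-1.9803, 1.4639, 2.5558), lambda* = (-4.9661)


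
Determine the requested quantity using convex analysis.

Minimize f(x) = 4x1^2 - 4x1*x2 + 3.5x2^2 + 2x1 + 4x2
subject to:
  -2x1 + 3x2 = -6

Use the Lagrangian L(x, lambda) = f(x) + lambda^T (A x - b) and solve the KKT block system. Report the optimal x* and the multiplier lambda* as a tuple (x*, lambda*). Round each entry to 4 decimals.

Form the Lagrangian:
  L(x, lambda) = (1/2) x^T Q x + c^T x + lambda^T (A x - b)
Stationarity (grad_x L = 0): Q x + c + A^T lambda = 0.
Primal feasibility: A x = b.

This gives the KKT block system:
  [ Q   A^T ] [ x     ]   [-c ]
  [ A    0  ] [ lambda ] = [ b ]

Solving the linear system:
  x*      = (-0.5769, -2.3846)
  lambda* = (3.4615)
  f(x*)   = 5.0385

x* = (-0.5769, -2.3846), lambda* = (3.4615)


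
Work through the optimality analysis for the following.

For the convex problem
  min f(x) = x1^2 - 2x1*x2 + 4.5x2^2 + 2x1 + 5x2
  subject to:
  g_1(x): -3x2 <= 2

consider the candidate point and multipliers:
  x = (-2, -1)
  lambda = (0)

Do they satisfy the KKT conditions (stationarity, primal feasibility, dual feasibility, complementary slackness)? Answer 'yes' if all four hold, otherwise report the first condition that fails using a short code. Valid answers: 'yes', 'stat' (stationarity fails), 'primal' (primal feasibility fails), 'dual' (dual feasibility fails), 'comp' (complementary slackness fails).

Gradient of f: grad f(x) = Q x + c = (0, 0)
Constraint values g_i(x) = a_i^T x - b_i:
  g_1((-2, -1)) = 1
Stationarity residual: grad f(x) + sum_i lambda_i a_i = (0, 0)
  -> stationarity OK
Primal feasibility (all g_i <= 0): FAILS
Dual feasibility (all lambda_i >= 0): OK
Complementary slackness (lambda_i * g_i(x) = 0 for all i): OK

Verdict: the first failing condition is primal_feasibility -> primal.

primal


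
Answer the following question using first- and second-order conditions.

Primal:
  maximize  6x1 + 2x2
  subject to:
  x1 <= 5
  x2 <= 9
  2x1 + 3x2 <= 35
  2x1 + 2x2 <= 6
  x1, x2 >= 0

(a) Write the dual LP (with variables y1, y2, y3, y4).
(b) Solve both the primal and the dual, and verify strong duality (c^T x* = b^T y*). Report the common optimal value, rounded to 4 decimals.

The standard primal-dual pair for 'max c^T x s.t. A x <= b, x >= 0' is:
  Dual:  min b^T y  s.t.  A^T y >= c,  y >= 0.

So the dual LP is:
  minimize  5y1 + 9y2 + 35y3 + 6y4
  subject to:
    y1 + 2y3 + 2y4 >= 6
    y2 + 3y3 + 2y4 >= 2
    y1, y2, y3, y4 >= 0

Solving the primal: x* = (3, 0).
  primal value c^T x* = 18.
Solving the dual: y* = (0, 0, 0, 3).
  dual value b^T y* = 18.
Strong duality: c^T x* = b^T y*. Confirmed.

18


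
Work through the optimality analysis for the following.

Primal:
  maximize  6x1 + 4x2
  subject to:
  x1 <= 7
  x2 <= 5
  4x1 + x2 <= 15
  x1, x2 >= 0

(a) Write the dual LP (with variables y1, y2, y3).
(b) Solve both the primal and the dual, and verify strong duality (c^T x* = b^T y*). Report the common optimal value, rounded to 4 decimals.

The standard primal-dual pair for 'max c^T x s.t. A x <= b, x >= 0' is:
  Dual:  min b^T y  s.t.  A^T y >= c,  y >= 0.

So the dual LP is:
  minimize  7y1 + 5y2 + 15y3
  subject to:
    y1 + 4y3 >= 6
    y2 + y3 >= 4
    y1, y2, y3 >= 0

Solving the primal: x* = (2.5, 5).
  primal value c^T x* = 35.
Solving the dual: y* = (0, 2.5, 1.5).
  dual value b^T y* = 35.
Strong duality: c^T x* = b^T y*. Confirmed.

35


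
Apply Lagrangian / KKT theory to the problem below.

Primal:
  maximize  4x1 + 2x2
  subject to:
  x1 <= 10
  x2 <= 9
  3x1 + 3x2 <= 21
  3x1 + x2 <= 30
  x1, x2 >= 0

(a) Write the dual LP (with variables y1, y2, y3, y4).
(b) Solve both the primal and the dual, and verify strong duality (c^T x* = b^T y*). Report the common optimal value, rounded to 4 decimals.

The standard primal-dual pair for 'max c^T x s.t. A x <= b, x >= 0' is:
  Dual:  min b^T y  s.t.  A^T y >= c,  y >= 0.

So the dual LP is:
  minimize  10y1 + 9y2 + 21y3 + 30y4
  subject to:
    y1 + 3y3 + 3y4 >= 4
    y2 + 3y3 + y4 >= 2
    y1, y2, y3, y4 >= 0

Solving the primal: x* = (7, 0).
  primal value c^T x* = 28.
Solving the dual: y* = (0, 0, 1.3333, 0).
  dual value b^T y* = 28.
Strong duality: c^T x* = b^T y*. Confirmed.

28


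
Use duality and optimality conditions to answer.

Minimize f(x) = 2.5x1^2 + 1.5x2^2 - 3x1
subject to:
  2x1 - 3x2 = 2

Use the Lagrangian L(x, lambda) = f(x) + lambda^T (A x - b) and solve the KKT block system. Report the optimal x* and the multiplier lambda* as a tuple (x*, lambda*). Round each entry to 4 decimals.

Form the Lagrangian:
  L(x, lambda) = (1/2) x^T Q x + c^T x + lambda^T (A x - b)
Stationarity (grad_x L = 0): Q x + c + A^T lambda = 0.
Primal feasibility: A x = b.

This gives the KKT block system:
  [ Q   A^T ] [ x     ]   [-c ]
  [ A    0  ] [ lambda ] = [ b ]

Solving the linear system:
  x*      = (0.6842, -0.2105)
  lambda* = (-0.2105)
  f(x*)   = -0.8158

x* = (0.6842, -0.2105), lambda* = (-0.2105)


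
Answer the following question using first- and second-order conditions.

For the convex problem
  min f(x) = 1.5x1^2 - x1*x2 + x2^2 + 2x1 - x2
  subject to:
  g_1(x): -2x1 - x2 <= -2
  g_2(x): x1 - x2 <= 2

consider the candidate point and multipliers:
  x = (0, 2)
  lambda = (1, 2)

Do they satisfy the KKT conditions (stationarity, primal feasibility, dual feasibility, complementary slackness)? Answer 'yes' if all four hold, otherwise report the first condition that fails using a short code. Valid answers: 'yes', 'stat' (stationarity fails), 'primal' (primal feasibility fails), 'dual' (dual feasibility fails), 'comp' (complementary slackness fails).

Gradient of f: grad f(x) = Q x + c = (0, 3)
Constraint values g_i(x) = a_i^T x - b_i:
  g_1((0, 2)) = 0
  g_2((0, 2)) = -4
Stationarity residual: grad f(x) + sum_i lambda_i a_i = (0, 0)
  -> stationarity OK
Primal feasibility (all g_i <= 0): OK
Dual feasibility (all lambda_i >= 0): OK
Complementary slackness (lambda_i * g_i(x) = 0 for all i): FAILS

Verdict: the first failing condition is complementary_slackness -> comp.

comp


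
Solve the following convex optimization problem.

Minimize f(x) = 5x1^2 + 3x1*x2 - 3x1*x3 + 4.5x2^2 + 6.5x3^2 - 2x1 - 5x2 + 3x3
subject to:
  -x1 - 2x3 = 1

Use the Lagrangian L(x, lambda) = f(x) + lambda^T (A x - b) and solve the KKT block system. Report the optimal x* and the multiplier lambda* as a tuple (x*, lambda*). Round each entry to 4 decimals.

Form the Lagrangian:
  L(x, lambda) = (1/2) x^T Q x + c^T x + lambda^T (A x - b)
Stationarity (grad_x L = 0): Q x + c + A^T lambda = 0.
Primal feasibility: A x = b.

This gives the KKT block system:
  [ Q   A^T ] [ x     ]   [-c ]
  [ A    0  ] [ lambda ] = [ b ]

Solving the linear system:
  x*      = (-0.1913, 0.6193, -0.4044)
  lambda* = (-0.8415)
  f(x*)   = -1.5428

x* = (-0.1913, 0.6193, -0.4044), lambda* = (-0.8415)


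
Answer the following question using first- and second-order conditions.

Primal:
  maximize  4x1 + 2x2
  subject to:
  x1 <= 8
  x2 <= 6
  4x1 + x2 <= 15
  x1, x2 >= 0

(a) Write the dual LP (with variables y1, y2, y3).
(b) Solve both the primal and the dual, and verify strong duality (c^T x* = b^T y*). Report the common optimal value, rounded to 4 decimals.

The standard primal-dual pair for 'max c^T x s.t. A x <= b, x >= 0' is:
  Dual:  min b^T y  s.t.  A^T y >= c,  y >= 0.

So the dual LP is:
  minimize  8y1 + 6y2 + 15y3
  subject to:
    y1 + 4y3 >= 4
    y2 + y3 >= 2
    y1, y2, y3 >= 0

Solving the primal: x* = (2.25, 6).
  primal value c^T x* = 21.
Solving the dual: y* = (0, 1, 1).
  dual value b^T y* = 21.
Strong duality: c^T x* = b^T y*. Confirmed.

21


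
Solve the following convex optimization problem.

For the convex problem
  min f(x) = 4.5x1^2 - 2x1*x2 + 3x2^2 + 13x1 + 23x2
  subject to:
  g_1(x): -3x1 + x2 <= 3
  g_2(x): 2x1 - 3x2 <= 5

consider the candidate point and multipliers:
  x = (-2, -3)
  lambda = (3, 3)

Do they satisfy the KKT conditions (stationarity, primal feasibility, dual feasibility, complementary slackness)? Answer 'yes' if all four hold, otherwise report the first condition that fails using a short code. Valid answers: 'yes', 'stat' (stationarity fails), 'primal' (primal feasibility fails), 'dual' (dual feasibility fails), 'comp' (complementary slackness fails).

Gradient of f: grad f(x) = Q x + c = (1, 9)
Constraint values g_i(x) = a_i^T x - b_i:
  g_1((-2, -3)) = 0
  g_2((-2, -3)) = 0
Stationarity residual: grad f(x) + sum_i lambda_i a_i = (-2, 3)
  -> stationarity FAILS
Primal feasibility (all g_i <= 0): OK
Dual feasibility (all lambda_i >= 0): OK
Complementary slackness (lambda_i * g_i(x) = 0 for all i): OK

Verdict: the first failing condition is stationarity -> stat.

stat


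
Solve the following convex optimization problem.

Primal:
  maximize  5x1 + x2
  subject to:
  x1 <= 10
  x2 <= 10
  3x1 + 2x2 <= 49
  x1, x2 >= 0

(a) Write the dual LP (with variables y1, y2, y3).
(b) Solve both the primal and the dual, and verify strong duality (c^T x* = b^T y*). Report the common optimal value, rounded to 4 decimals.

The standard primal-dual pair for 'max c^T x s.t. A x <= b, x >= 0' is:
  Dual:  min b^T y  s.t.  A^T y >= c,  y >= 0.

So the dual LP is:
  minimize  10y1 + 10y2 + 49y3
  subject to:
    y1 + 3y3 >= 5
    y2 + 2y3 >= 1
    y1, y2, y3 >= 0

Solving the primal: x* = (10, 9.5).
  primal value c^T x* = 59.5.
Solving the dual: y* = (3.5, 0, 0.5).
  dual value b^T y* = 59.5.
Strong duality: c^T x* = b^T y*. Confirmed.

59.5


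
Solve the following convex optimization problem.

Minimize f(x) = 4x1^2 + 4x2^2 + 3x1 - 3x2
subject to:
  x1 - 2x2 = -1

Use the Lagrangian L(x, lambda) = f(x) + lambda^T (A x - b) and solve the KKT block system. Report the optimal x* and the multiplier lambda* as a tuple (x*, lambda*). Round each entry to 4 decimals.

Form the Lagrangian:
  L(x, lambda) = (1/2) x^T Q x + c^T x + lambda^T (A x - b)
Stationarity (grad_x L = 0): Q x + c + A^T lambda = 0.
Primal feasibility: A x = b.

This gives the KKT block system:
  [ Q   A^T ] [ x     ]   [-c ]
  [ A    0  ] [ lambda ] = [ b ]

Solving the linear system:
  x*      = (-0.35, 0.325)
  lambda* = (-0.2)
  f(x*)   = -1.1125

x* = (-0.35, 0.325), lambda* = (-0.2)


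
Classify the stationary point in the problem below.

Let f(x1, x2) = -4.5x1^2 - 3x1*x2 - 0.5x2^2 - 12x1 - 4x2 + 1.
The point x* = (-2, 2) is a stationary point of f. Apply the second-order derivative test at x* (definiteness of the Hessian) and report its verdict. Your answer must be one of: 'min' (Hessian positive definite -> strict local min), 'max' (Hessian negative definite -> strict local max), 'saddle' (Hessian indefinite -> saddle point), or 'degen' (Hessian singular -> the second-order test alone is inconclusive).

Compute the Hessian H = grad^2 f:
  H = [[-9, -3], [-3, -1]]
Verify stationarity: grad f(x*) = H x* + g = (0, 0).
Eigenvalues of H: -10, 0.
H has a zero eigenvalue (singular; negative semidefinite but not definite), so H is neither positive definite, negative definite, nor indefinite. The second-order test alone is inconclusive -> degen.
(Indeed, f is constant along the null direction of H through x*, so x* is not a strict local extremum.)

degen


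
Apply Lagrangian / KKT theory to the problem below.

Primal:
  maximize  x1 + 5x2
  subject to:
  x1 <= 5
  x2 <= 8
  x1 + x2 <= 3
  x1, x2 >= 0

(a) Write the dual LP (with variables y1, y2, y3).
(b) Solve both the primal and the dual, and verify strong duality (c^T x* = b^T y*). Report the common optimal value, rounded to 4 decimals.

The standard primal-dual pair for 'max c^T x s.t. A x <= b, x >= 0' is:
  Dual:  min b^T y  s.t.  A^T y >= c,  y >= 0.

So the dual LP is:
  minimize  5y1 + 8y2 + 3y3
  subject to:
    y1 + y3 >= 1
    y2 + y3 >= 5
    y1, y2, y3 >= 0

Solving the primal: x* = (0, 3).
  primal value c^T x* = 15.
Solving the dual: y* = (0, 0, 5).
  dual value b^T y* = 15.
Strong duality: c^T x* = b^T y*. Confirmed.

15


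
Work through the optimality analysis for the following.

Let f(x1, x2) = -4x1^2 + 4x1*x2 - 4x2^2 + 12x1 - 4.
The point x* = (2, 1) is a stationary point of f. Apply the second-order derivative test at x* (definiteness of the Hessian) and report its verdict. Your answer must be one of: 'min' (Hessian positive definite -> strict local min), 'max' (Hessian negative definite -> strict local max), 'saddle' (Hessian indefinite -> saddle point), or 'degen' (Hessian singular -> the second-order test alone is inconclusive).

Compute the Hessian H = grad^2 f:
  H = [[-8, 4], [4, -8]]
Verify stationarity: grad f(x*) = H x* + g = (0, 0).
Eigenvalues of H: -12, -4.
Both eigenvalues < 0, so H is negative definite -> x* is a strict local max.

max


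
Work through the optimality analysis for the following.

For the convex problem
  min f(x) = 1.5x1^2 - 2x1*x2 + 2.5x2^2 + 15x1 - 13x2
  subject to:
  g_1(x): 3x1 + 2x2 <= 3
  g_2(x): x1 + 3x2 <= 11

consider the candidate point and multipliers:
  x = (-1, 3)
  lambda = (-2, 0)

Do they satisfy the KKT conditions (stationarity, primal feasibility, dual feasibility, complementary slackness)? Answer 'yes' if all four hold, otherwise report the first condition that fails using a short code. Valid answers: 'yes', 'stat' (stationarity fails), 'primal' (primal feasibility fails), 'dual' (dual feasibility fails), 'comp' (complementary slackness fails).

Gradient of f: grad f(x) = Q x + c = (6, 4)
Constraint values g_i(x) = a_i^T x - b_i:
  g_1((-1, 3)) = 0
  g_2((-1, 3)) = -3
Stationarity residual: grad f(x) + sum_i lambda_i a_i = (0, 0)
  -> stationarity OK
Primal feasibility (all g_i <= 0): OK
Dual feasibility (all lambda_i >= 0): FAILS
Complementary slackness (lambda_i * g_i(x) = 0 for all i): OK

Verdict: the first failing condition is dual_feasibility -> dual.

dual


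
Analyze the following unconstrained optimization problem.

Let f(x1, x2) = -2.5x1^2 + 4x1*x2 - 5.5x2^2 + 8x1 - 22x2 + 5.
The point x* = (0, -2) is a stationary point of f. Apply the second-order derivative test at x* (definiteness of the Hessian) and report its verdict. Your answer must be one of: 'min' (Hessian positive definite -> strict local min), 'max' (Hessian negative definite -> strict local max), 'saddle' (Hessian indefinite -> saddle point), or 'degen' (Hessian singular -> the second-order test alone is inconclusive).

Compute the Hessian H = grad^2 f:
  H = [[-5, 4], [4, -11]]
Verify stationarity: grad f(x*) = H x* + g = (0, 0).
Eigenvalues of H: -13, -3.
Both eigenvalues < 0, so H is negative definite -> x* is a strict local max.

max


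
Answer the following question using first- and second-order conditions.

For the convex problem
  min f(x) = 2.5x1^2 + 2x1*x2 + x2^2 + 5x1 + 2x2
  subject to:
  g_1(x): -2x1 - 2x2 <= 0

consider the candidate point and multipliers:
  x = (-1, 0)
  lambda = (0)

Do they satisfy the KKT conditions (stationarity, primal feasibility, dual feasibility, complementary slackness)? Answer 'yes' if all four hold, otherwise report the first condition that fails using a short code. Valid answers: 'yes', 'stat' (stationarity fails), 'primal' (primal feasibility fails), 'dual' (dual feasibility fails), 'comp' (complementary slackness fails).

Gradient of f: grad f(x) = Q x + c = (0, 0)
Constraint values g_i(x) = a_i^T x - b_i:
  g_1((-1, 0)) = 2
Stationarity residual: grad f(x) + sum_i lambda_i a_i = (0, 0)
  -> stationarity OK
Primal feasibility (all g_i <= 0): FAILS
Dual feasibility (all lambda_i >= 0): OK
Complementary slackness (lambda_i * g_i(x) = 0 for all i): OK

Verdict: the first failing condition is primal_feasibility -> primal.

primal


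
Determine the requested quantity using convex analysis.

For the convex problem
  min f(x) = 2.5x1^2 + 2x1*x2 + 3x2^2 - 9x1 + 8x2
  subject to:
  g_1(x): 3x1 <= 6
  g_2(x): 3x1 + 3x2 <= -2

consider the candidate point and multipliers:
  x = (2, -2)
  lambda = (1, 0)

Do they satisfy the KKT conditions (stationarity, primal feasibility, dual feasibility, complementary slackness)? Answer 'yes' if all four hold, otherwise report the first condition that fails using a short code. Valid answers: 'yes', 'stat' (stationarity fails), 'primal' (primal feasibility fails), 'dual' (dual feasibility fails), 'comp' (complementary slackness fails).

Gradient of f: grad f(x) = Q x + c = (-3, 0)
Constraint values g_i(x) = a_i^T x - b_i:
  g_1((2, -2)) = 0
  g_2((2, -2)) = 2
Stationarity residual: grad f(x) + sum_i lambda_i a_i = (0, 0)
  -> stationarity OK
Primal feasibility (all g_i <= 0): FAILS
Dual feasibility (all lambda_i >= 0): OK
Complementary slackness (lambda_i * g_i(x) = 0 for all i): OK

Verdict: the first failing condition is primal_feasibility -> primal.

primal


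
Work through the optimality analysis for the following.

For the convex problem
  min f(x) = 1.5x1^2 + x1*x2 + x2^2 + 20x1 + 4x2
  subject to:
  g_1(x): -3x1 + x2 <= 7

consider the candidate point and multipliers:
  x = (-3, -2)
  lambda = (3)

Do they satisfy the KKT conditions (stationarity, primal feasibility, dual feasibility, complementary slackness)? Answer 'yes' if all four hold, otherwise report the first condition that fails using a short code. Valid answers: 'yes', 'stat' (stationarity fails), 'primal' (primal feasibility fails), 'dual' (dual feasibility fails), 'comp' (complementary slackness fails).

Gradient of f: grad f(x) = Q x + c = (9, -3)
Constraint values g_i(x) = a_i^T x - b_i:
  g_1((-3, -2)) = 0
Stationarity residual: grad f(x) + sum_i lambda_i a_i = (0, 0)
  -> stationarity OK
Primal feasibility (all g_i <= 0): OK
Dual feasibility (all lambda_i >= 0): OK
Complementary slackness (lambda_i * g_i(x) = 0 for all i): OK

Verdict: yes, KKT holds.

yes


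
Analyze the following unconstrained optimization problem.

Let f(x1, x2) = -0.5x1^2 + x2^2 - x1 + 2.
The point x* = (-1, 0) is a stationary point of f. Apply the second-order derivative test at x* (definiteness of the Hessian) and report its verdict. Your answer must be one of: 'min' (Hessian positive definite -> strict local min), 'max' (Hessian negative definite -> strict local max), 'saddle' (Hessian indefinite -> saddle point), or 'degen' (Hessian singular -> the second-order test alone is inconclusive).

Compute the Hessian H = grad^2 f:
  H = [[-1, 0], [0, 2]]
Verify stationarity: grad f(x*) = H x* + g = (0, 0).
Eigenvalues of H: -1, 2.
Eigenvalues have mixed signs, so H is indefinite -> x* is a saddle point.

saddle


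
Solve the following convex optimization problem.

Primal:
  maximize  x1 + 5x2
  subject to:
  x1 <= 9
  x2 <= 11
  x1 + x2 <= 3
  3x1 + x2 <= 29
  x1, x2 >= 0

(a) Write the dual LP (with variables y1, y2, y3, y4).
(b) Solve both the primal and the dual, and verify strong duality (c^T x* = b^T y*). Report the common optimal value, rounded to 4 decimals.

The standard primal-dual pair for 'max c^T x s.t. A x <= b, x >= 0' is:
  Dual:  min b^T y  s.t.  A^T y >= c,  y >= 0.

So the dual LP is:
  minimize  9y1 + 11y2 + 3y3 + 29y4
  subject to:
    y1 + y3 + 3y4 >= 1
    y2 + y3 + y4 >= 5
    y1, y2, y3, y4 >= 0

Solving the primal: x* = (0, 3).
  primal value c^T x* = 15.
Solving the dual: y* = (0, 0, 5, 0).
  dual value b^T y* = 15.
Strong duality: c^T x* = b^T y*. Confirmed.

15


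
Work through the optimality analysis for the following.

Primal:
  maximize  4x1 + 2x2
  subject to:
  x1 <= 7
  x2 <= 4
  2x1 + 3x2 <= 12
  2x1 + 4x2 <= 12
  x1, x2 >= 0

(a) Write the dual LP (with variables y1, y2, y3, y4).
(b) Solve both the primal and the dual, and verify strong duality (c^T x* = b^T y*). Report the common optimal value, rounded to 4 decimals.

The standard primal-dual pair for 'max c^T x s.t. A x <= b, x >= 0' is:
  Dual:  min b^T y  s.t.  A^T y >= c,  y >= 0.

So the dual LP is:
  minimize  7y1 + 4y2 + 12y3 + 12y4
  subject to:
    y1 + 2y3 + 2y4 >= 4
    y2 + 3y3 + 4y4 >= 2
    y1, y2, y3, y4 >= 0

Solving the primal: x* = (6, 0).
  primal value c^T x* = 24.
Solving the dual: y* = (0, 0, 0, 2).
  dual value b^T y* = 24.
Strong duality: c^T x* = b^T y*. Confirmed.

24


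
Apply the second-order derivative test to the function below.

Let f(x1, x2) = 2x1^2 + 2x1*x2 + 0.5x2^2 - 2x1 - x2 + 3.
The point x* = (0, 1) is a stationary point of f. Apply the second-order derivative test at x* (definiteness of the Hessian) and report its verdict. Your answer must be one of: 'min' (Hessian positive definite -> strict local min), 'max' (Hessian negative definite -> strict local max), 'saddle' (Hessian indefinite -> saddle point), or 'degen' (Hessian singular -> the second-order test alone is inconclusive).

Compute the Hessian H = grad^2 f:
  H = [[4, 2], [2, 1]]
Verify stationarity: grad f(x*) = H x* + g = (0, 0).
Eigenvalues of H: 0, 5.
H has a zero eigenvalue (singular; positive semidefinite but not definite), so H is neither positive definite, negative definite, nor indefinite. The second-order test alone is inconclusive -> degen.
(Indeed, f is constant along the null direction of H through x*, so x* is not a strict local extremum.)

degen


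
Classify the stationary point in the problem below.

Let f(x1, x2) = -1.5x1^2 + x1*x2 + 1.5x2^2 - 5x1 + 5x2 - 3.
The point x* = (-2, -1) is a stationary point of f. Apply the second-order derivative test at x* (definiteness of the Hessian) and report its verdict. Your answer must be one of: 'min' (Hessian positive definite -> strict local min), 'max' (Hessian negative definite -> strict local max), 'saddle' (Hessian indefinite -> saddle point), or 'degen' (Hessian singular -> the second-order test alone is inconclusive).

Compute the Hessian H = grad^2 f:
  H = [[-3, 1], [1, 3]]
Verify stationarity: grad f(x*) = H x* + g = (0, 0).
Eigenvalues of H: -3.1623, 3.1623.
Eigenvalues have mixed signs, so H is indefinite -> x* is a saddle point.

saddle


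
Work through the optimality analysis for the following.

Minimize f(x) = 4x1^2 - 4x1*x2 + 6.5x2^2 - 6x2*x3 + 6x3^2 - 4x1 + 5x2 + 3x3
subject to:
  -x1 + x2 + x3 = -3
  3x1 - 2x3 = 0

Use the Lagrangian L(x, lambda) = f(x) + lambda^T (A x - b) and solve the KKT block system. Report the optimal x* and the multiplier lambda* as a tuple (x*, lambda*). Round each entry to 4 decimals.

Form the Lagrangian:
  L(x, lambda) = (1/2) x^T Q x + c^T x + lambda^T (A x - b)
Stationarity (grad_x L = 0): Q x + c + A^T lambda = 0.
Primal feasibility: A x = b.

This gives the KKT block system:
  [ Q   A^T ] [ x     ]   [-c ]
  [ A    0  ] [ lambda ] = [ b ]

Solving the linear system:
  x*      = (-1.1024, -2.4488, -1.6537)
  lambda* = (12.5024, 5.1756)
  f(x*)   = 12.3561

x* = (-1.1024, -2.4488, -1.6537), lambda* = (12.5024, 5.1756)


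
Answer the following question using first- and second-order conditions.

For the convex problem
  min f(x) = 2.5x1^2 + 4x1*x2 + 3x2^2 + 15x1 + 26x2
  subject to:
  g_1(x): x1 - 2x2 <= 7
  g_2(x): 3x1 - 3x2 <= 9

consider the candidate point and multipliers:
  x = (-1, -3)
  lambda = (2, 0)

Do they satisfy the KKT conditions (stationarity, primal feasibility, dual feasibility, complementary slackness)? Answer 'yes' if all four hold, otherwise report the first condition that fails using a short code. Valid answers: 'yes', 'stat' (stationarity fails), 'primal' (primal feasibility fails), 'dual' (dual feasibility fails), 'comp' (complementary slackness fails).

Gradient of f: grad f(x) = Q x + c = (-2, 4)
Constraint values g_i(x) = a_i^T x - b_i:
  g_1((-1, -3)) = -2
  g_2((-1, -3)) = -3
Stationarity residual: grad f(x) + sum_i lambda_i a_i = (0, 0)
  -> stationarity OK
Primal feasibility (all g_i <= 0): OK
Dual feasibility (all lambda_i >= 0): OK
Complementary slackness (lambda_i * g_i(x) = 0 for all i): FAILS

Verdict: the first failing condition is complementary_slackness -> comp.

comp


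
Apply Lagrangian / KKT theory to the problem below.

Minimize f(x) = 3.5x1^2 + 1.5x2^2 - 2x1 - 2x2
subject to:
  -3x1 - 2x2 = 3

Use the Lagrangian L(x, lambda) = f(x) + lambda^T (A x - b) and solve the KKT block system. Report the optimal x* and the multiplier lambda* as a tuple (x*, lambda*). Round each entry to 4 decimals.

Form the Lagrangian:
  L(x, lambda) = (1/2) x^T Q x + c^T x + lambda^T (A x - b)
Stationarity (grad_x L = 0): Q x + c + A^T lambda = 0.
Primal feasibility: A x = b.

This gives the KKT block system:
  [ Q   A^T ] [ x     ]   [-c ]
  [ A    0  ] [ lambda ] = [ b ]

Solving the linear system:
  x*      = (-0.5636, -0.6545)
  lambda* = (-1.9818)
  f(x*)   = 4.1909

x* = (-0.5636, -0.6545), lambda* = (-1.9818)


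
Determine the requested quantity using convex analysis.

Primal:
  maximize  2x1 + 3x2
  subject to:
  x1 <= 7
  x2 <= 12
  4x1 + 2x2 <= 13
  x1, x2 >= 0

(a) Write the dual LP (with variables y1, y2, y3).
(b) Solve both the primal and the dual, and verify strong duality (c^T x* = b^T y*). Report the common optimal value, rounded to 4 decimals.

The standard primal-dual pair for 'max c^T x s.t. A x <= b, x >= 0' is:
  Dual:  min b^T y  s.t.  A^T y >= c,  y >= 0.

So the dual LP is:
  minimize  7y1 + 12y2 + 13y3
  subject to:
    y1 + 4y3 >= 2
    y2 + 2y3 >= 3
    y1, y2, y3 >= 0

Solving the primal: x* = (0, 6.5).
  primal value c^T x* = 19.5.
Solving the dual: y* = (0, 0, 1.5).
  dual value b^T y* = 19.5.
Strong duality: c^T x* = b^T y*. Confirmed.

19.5


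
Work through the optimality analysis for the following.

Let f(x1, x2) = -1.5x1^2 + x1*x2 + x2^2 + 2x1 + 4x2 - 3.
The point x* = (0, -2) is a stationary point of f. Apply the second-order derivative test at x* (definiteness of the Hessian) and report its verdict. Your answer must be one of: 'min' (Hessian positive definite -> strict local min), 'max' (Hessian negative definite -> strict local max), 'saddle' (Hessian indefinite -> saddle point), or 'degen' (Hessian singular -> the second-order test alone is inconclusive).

Compute the Hessian H = grad^2 f:
  H = [[-3, 1], [1, 2]]
Verify stationarity: grad f(x*) = H x* + g = (0, 0).
Eigenvalues of H: -3.1926, 2.1926.
Eigenvalues have mixed signs, so H is indefinite -> x* is a saddle point.

saddle


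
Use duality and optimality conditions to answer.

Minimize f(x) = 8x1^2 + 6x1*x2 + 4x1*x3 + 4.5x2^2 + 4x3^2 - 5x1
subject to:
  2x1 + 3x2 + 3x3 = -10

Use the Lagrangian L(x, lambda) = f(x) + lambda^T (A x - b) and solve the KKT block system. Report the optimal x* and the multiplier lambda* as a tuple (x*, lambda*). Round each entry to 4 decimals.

Form the Lagrangian:
  L(x, lambda) = (1/2) x^T Q x + c^T x + lambda^T (A x - b)
Stationarity (grad_x L = 0): Q x + c + A^T lambda = 0.
Primal feasibility: A x = b.

This gives the KKT block system:
  [ Q   A^T ] [ x     ]   [-c ]
  [ A    0  ] [ lambda ] = [ b ]

Solving the linear system:
  x*      = (1.0904, -2.039, -2.0213)
  lambda* = (3.9362)
  f(x*)   = 16.9548

x* = (1.0904, -2.039, -2.0213), lambda* = (3.9362)


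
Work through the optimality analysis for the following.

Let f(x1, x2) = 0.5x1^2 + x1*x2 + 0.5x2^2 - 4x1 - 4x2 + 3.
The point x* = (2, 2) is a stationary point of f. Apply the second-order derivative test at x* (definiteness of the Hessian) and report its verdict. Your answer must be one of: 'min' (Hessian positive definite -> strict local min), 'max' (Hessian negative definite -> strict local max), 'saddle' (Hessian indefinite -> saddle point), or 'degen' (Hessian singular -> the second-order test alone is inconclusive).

Compute the Hessian H = grad^2 f:
  H = [[1, 1], [1, 1]]
Verify stationarity: grad f(x*) = H x* + g = (0, 0).
Eigenvalues of H: 0, 2.
H has a zero eigenvalue (singular; positive semidefinite but not definite), so H is neither positive definite, negative definite, nor indefinite. The second-order test alone is inconclusive -> degen.
(Indeed, f is constant along the null direction of H through x*, so x* is not a strict local extremum.)

degen


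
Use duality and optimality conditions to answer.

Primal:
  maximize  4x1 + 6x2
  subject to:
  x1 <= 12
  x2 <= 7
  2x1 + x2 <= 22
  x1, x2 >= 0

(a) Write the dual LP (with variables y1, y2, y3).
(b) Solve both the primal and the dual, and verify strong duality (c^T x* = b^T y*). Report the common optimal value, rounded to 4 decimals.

The standard primal-dual pair for 'max c^T x s.t. A x <= b, x >= 0' is:
  Dual:  min b^T y  s.t.  A^T y >= c,  y >= 0.

So the dual LP is:
  minimize  12y1 + 7y2 + 22y3
  subject to:
    y1 + 2y3 >= 4
    y2 + y3 >= 6
    y1, y2, y3 >= 0

Solving the primal: x* = (7.5, 7).
  primal value c^T x* = 72.
Solving the dual: y* = (0, 4, 2).
  dual value b^T y* = 72.
Strong duality: c^T x* = b^T y*. Confirmed.

72


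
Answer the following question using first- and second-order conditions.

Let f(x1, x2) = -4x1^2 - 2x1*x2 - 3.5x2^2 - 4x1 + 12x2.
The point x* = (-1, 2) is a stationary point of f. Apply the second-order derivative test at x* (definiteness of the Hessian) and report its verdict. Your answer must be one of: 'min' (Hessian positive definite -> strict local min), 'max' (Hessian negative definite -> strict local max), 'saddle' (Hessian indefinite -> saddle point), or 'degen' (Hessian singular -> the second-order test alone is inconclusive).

Compute the Hessian H = grad^2 f:
  H = [[-8, -2], [-2, -7]]
Verify stationarity: grad f(x*) = H x* + g = (0, 0).
Eigenvalues of H: -9.5616, -5.4384.
Both eigenvalues < 0, so H is negative definite -> x* is a strict local max.

max


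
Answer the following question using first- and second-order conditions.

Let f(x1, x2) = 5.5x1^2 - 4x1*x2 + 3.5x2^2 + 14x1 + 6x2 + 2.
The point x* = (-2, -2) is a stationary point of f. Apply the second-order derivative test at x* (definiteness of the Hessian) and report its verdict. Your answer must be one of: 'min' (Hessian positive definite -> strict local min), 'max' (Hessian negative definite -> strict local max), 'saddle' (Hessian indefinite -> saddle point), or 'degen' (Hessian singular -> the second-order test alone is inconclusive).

Compute the Hessian H = grad^2 f:
  H = [[11, -4], [-4, 7]]
Verify stationarity: grad f(x*) = H x* + g = (0, 0).
Eigenvalues of H: 4.5279, 13.4721.
Both eigenvalues > 0, so H is positive definite -> x* is a strict local min.

min


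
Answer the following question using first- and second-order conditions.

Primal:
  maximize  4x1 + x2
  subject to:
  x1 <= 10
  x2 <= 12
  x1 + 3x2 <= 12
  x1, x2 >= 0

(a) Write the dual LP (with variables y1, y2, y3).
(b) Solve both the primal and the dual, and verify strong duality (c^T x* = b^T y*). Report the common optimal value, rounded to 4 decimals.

The standard primal-dual pair for 'max c^T x s.t. A x <= b, x >= 0' is:
  Dual:  min b^T y  s.t.  A^T y >= c,  y >= 0.

So the dual LP is:
  minimize  10y1 + 12y2 + 12y3
  subject to:
    y1 + y3 >= 4
    y2 + 3y3 >= 1
    y1, y2, y3 >= 0

Solving the primal: x* = (10, 0.6667).
  primal value c^T x* = 40.6667.
Solving the dual: y* = (3.6667, 0, 0.3333).
  dual value b^T y* = 40.6667.
Strong duality: c^T x* = b^T y*. Confirmed.

40.6667


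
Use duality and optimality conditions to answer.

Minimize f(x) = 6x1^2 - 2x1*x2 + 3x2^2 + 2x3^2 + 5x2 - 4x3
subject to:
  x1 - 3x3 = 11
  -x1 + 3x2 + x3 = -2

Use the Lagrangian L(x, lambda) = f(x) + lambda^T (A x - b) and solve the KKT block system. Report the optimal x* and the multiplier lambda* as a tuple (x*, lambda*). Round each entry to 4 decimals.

Form the Lagrangian:
  L(x, lambda) = (1/2) x^T Q x + c^T x + lambda^T (A x - b)
Stationarity (grad_x L = 0): Q x + c + A^T lambda = 0.
Primal feasibility: A x = b.

This gives the KKT block system:
  [ Q   A^T ] [ x     ]   [-c ]
  [ A    0  ] [ lambda ] = [ b ]

Solving the linear system:
  x*      = (0.4625, 0.6583, -3.5125)
  lambda* = (-6.9083, -2.675)
  f(x*)   = 43.9917

x* = (0.4625, 0.6583, -3.5125), lambda* = (-6.9083, -2.675)


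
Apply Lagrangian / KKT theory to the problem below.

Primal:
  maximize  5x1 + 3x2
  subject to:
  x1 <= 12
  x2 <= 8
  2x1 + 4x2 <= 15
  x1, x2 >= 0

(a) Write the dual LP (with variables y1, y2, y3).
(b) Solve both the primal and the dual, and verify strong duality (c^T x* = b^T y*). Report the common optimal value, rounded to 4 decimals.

The standard primal-dual pair for 'max c^T x s.t. A x <= b, x >= 0' is:
  Dual:  min b^T y  s.t.  A^T y >= c,  y >= 0.

So the dual LP is:
  minimize  12y1 + 8y2 + 15y3
  subject to:
    y1 + 2y3 >= 5
    y2 + 4y3 >= 3
    y1, y2, y3 >= 0

Solving the primal: x* = (7.5, 0).
  primal value c^T x* = 37.5.
Solving the dual: y* = (0, 0, 2.5).
  dual value b^T y* = 37.5.
Strong duality: c^T x* = b^T y*. Confirmed.

37.5


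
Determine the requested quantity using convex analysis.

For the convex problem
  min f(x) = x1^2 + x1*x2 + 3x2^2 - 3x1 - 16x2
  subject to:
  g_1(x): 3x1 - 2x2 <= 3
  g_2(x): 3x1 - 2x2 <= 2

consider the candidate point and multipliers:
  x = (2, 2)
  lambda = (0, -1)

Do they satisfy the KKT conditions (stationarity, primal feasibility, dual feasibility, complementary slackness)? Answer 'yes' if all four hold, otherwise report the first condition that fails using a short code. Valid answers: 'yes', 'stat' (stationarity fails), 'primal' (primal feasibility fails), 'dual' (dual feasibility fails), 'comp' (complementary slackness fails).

Gradient of f: grad f(x) = Q x + c = (3, -2)
Constraint values g_i(x) = a_i^T x - b_i:
  g_1((2, 2)) = -1
  g_2((2, 2)) = 0
Stationarity residual: grad f(x) + sum_i lambda_i a_i = (0, 0)
  -> stationarity OK
Primal feasibility (all g_i <= 0): OK
Dual feasibility (all lambda_i >= 0): FAILS
Complementary slackness (lambda_i * g_i(x) = 0 for all i): OK

Verdict: the first failing condition is dual_feasibility -> dual.

dual


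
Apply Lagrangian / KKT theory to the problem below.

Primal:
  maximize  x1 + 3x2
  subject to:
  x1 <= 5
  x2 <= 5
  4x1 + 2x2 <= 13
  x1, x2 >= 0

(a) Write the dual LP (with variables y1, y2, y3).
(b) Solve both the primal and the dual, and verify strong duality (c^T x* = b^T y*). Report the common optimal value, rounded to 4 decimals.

The standard primal-dual pair for 'max c^T x s.t. A x <= b, x >= 0' is:
  Dual:  min b^T y  s.t.  A^T y >= c,  y >= 0.

So the dual LP is:
  minimize  5y1 + 5y2 + 13y3
  subject to:
    y1 + 4y3 >= 1
    y2 + 2y3 >= 3
    y1, y2, y3 >= 0

Solving the primal: x* = (0.75, 5).
  primal value c^T x* = 15.75.
Solving the dual: y* = (0, 2.5, 0.25).
  dual value b^T y* = 15.75.
Strong duality: c^T x* = b^T y*. Confirmed.

15.75


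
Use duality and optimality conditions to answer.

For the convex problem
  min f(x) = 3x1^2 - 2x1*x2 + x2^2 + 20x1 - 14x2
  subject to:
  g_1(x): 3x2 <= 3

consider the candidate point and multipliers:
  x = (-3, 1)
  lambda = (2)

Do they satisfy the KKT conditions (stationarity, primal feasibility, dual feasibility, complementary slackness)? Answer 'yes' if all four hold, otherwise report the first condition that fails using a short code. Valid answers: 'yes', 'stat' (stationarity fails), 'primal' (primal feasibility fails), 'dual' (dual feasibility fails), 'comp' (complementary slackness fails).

Gradient of f: grad f(x) = Q x + c = (0, -6)
Constraint values g_i(x) = a_i^T x - b_i:
  g_1((-3, 1)) = 0
Stationarity residual: grad f(x) + sum_i lambda_i a_i = (0, 0)
  -> stationarity OK
Primal feasibility (all g_i <= 0): OK
Dual feasibility (all lambda_i >= 0): OK
Complementary slackness (lambda_i * g_i(x) = 0 for all i): OK

Verdict: yes, KKT holds.

yes


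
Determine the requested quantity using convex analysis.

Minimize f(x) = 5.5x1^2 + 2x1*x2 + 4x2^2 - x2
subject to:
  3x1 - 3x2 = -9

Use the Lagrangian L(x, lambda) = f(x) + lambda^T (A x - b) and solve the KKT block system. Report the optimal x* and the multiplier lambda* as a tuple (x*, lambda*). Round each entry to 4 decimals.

Form the Lagrangian:
  L(x, lambda) = (1/2) x^T Q x + c^T x + lambda^T (A x - b)
Stationarity (grad_x L = 0): Q x + c + A^T lambda = 0.
Primal feasibility: A x = b.

This gives the KKT block system:
  [ Q   A^T ] [ x     ]   [-c ]
  [ A    0  ] [ lambda ] = [ b ]

Solving the linear system:
  x*      = (-1.2609, 1.7391)
  lambda* = (3.4638)
  f(x*)   = 14.7174

x* = (-1.2609, 1.7391), lambda* = (3.4638)


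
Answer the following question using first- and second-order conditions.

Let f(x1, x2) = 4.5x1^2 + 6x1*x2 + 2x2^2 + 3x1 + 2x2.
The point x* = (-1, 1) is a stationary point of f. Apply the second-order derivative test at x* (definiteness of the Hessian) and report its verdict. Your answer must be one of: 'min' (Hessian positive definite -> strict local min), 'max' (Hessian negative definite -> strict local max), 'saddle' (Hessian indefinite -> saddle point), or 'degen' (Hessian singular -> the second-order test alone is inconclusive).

Compute the Hessian H = grad^2 f:
  H = [[9, 6], [6, 4]]
Verify stationarity: grad f(x*) = H x* + g = (0, 0).
Eigenvalues of H: 0, 13.
H has a zero eigenvalue (singular; positive semidefinite but not definite), so H is neither positive definite, negative definite, nor indefinite. The second-order test alone is inconclusive -> degen.
(Indeed, f is constant along the null direction of H through x*, so x* is not a strict local extremum.)

degen


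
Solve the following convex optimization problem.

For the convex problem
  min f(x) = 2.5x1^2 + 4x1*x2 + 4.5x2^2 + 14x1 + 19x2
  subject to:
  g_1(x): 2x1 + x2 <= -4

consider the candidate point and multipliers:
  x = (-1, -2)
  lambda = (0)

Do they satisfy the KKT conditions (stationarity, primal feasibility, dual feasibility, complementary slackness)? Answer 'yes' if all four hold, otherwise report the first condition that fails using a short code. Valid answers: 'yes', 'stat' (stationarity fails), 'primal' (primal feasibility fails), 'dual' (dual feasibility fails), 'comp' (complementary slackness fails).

Gradient of f: grad f(x) = Q x + c = (1, -3)
Constraint values g_i(x) = a_i^T x - b_i:
  g_1((-1, -2)) = 0
Stationarity residual: grad f(x) + sum_i lambda_i a_i = (1, -3)
  -> stationarity FAILS
Primal feasibility (all g_i <= 0): OK
Dual feasibility (all lambda_i >= 0): OK
Complementary slackness (lambda_i * g_i(x) = 0 for all i): OK

Verdict: the first failing condition is stationarity -> stat.

stat


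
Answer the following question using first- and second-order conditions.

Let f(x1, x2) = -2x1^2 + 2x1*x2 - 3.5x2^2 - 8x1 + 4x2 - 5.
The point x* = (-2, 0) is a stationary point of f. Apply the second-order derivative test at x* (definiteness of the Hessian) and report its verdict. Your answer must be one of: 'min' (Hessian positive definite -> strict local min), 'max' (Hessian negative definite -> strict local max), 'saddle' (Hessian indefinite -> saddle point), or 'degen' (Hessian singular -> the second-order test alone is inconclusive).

Compute the Hessian H = grad^2 f:
  H = [[-4, 2], [2, -7]]
Verify stationarity: grad f(x*) = H x* + g = (0, 0).
Eigenvalues of H: -8, -3.
Both eigenvalues < 0, so H is negative definite -> x* is a strict local max.

max
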